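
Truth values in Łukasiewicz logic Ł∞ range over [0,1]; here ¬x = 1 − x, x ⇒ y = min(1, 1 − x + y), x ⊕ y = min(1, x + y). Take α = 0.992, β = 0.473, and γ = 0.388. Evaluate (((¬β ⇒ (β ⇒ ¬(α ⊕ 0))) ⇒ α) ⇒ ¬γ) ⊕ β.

1.000

¬β = 1 − 0.473 = 0.527
α ⊕ 0 = min(1, 0.992 + 0.000) = min(1, 0.992) = 0.992
¬(α ⊕ 0) = 1 − 0.992 = 0.008
β ⇒ ¬(α ⊕ 0) = min(1, 1 − 0.473 + 0.008) = min(1, 0.535) = 0.535
¬β ⇒ (β ⇒ ¬(α ⊕ 0)) = min(1, 1 − 0.527 + 0.535) = min(1, 1.008) = 1.000
(¬β ⇒ (β ⇒ ¬(α ⊕ 0))) ⇒ α = min(1, 1 − 1.000 + 0.992) = min(1, 0.992) = 0.992
¬γ = 1 − 0.388 = 0.612
((¬β ⇒ (β ⇒ ¬(α ⊕ 0))) ⇒ α) ⇒ ¬γ = min(1, 1 − 0.992 + 0.612) = min(1, 0.620) = 0.620
(((¬β ⇒ (β ⇒ ¬(α ⊕ 0))) ⇒ α) ⇒ ¬γ) ⊕ β = min(1, 0.620 + 0.473) = min(1, 1.093) = 1.000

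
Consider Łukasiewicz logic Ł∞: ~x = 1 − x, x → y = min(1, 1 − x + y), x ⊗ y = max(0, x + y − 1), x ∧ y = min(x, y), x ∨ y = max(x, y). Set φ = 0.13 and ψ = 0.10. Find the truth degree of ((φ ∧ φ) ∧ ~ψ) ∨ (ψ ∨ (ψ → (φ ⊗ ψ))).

φ ∧ φ = min(0.13, 0.13) = 0.13
~ψ = 1 − 0.10 = 0.90
(φ ∧ φ) ∧ ~ψ = min(0.13, 0.90) = 0.13
φ ⊗ ψ = max(0, 0.13 + 0.10 − 1) = max(0, -0.77) = 0.00
ψ → (φ ⊗ ψ) = min(1, 1 − 0.10 + 0.00) = min(1, 0.90) = 0.90
ψ ∨ (ψ → (φ ⊗ ψ)) = max(0.10, 0.90) = 0.90
((φ ∧ φ) ∧ ~ψ) ∨ (ψ ∨ (ψ → (φ ⊗ ψ))) = max(0.13, 0.90) = 0.90

0.90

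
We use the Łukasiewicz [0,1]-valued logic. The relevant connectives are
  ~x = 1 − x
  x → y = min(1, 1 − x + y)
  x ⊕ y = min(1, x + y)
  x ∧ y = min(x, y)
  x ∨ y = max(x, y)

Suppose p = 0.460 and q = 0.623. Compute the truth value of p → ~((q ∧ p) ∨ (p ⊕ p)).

0.620

q ∧ p = min(0.623, 0.460) = 0.460
p ⊕ p = min(1, 0.460 + 0.460) = min(1, 0.920) = 0.920
(q ∧ p) ∨ (p ⊕ p) = max(0.460, 0.920) = 0.920
~((q ∧ p) ∨ (p ⊕ p)) = 1 − 0.920 = 0.080
p → ~((q ∧ p) ∨ (p ⊕ p)) = min(1, 1 − 0.460 + 0.080) = min(1, 0.620) = 0.620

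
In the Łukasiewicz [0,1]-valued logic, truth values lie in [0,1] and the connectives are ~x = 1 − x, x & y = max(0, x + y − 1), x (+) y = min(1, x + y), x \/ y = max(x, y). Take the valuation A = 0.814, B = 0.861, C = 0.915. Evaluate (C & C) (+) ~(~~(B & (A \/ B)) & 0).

1.000

C & C = max(0, 0.915 + 0.915 − 1) = max(0, 0.830) = 0.830
A \/ B = max(0.814, 0.861) = 0.861
B & (A \/ B) = max(0, 0.861 + 0.861 − 1) = max(0, 0.722) = 0.722
~(B & (A \/ B)) = 1 − 0.722 = 0.278
~~(B & (A \/ B)) = 1 − 0.278 = 0.722
~~(B & (A \/ B)) & 0 = max(0, 0.722 + 0.000 − 1) = max(0, -0.278) = 0.000
~(~~(B & (A \/ B)) & 0) = 1 − 0.000 = 1.000
(C & C) (+) ~(~~(B & (A \/ B)) & 0) = min(1, 0.830 + 1.000) = min(1, 1.830) = 1.000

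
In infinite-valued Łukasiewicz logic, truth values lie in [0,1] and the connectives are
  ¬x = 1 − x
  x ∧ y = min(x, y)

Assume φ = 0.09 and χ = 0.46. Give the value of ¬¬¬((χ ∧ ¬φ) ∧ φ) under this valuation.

0.91

¬φ = 1 − 0.09 = 0.91
χ ∧ ¬φ = min(0.46, 0.91) = 0.46
(χ ∧ ¬φ) ∧ φ = min(0.46, 0.09) = 0.09
¬((χ ∧ ¬φ) ∧ φ) = 1 − 0.09 = 0.91
¬¬((χ ∧ ¬φ) ∧ φ) = 1 − 0.91 = 0.09
¬¬¬((χ ∧ ¬φ) ∧ φ) = 1 − 0.09 = 0.91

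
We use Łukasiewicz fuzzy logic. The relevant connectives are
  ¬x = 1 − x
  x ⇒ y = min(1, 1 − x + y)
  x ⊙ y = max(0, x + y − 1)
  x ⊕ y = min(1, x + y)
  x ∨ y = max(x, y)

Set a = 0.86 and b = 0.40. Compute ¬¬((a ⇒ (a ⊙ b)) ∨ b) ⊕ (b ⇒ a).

a ⊙ b = max(0, 0.86 + 0.40 − 1) = max(0, 0.26) = 0.26
a ⇒ (a ⊙ b) = min(1, 1 − 0.86 + 0.26) = min(1, 0.40) = 0.40
(a ⇒ (a ⊙ b)) ∨ b = max(0.40, 0.40) = 0.40
¬((a ⇒ (a ⊙ b)) ∨ b) = 1 − 0.40 = 0.60
¬¬((a ⇒ (a ⊙ b)) ∨ b) = 1 − 0.60 = 0.40
b ⇒ a = min(1, 1 − 0.40 + 0.86) = min(1, 1.46) = 1.00
¬¬((a ⇒ (a ⊙ b)) ∨ b) ⊕ (b ⇒ a) = min(1, 0.40 + 1.00) = min(1, 1.40) = 1.00

1.00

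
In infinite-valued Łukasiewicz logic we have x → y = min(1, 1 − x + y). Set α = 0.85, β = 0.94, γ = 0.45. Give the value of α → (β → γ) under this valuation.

β → γ = min(1, 1 − 0.94 + 0.45) = min(1, 0.51) = 0.51
α → (β → γ) = min(1, 1 − 0.85 + 0.51) = min(1, 0.66) = 0.66

0.66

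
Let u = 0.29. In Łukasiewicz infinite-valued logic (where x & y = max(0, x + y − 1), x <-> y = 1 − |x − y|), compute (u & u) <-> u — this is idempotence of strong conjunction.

u & u = max(0, 0.29 + 0.29 − 1) = max(0, -0.42) = 0.00
(u & u) <-> u = 1 − |0.00 − 0.29| = 1 − 0.29 = 0.71
(The value 0.71 < 1 shows this instance is not satisfied; fails in Ł∞ since a ⊗ a = max(0, 2a−1) ≠ a in general.)

0.71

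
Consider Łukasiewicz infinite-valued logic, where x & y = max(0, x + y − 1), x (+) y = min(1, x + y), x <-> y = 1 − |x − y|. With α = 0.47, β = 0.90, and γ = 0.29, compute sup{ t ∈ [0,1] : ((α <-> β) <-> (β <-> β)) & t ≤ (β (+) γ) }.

1.00

α <-> β = 1 − |0.47 − 0.90| = 1 − 0.43 = 0.57
β <-> β = 1 − |0.90 − 0.90| = 1 − 0.00 = 1.00
(α <-> β) <-> (β <-> β) = 1 − |0.57 − 1.00| = 1 − 0.43 = 0.57
So the left factor is (α <-> β) <-> (β <-> β) = 0.57.
β (+) γ = min(1, 0.90 + 0.29) = min(1, 1.19) = 1.00
So the right-hand bound is β (+) γ = 1.00.
The residuum of the Łukasiewicz t-norm gives the supremum: min(1, 1 − 0.57 + 1.00).
1 − 0.57 + 1.00 = 1.43, so t = min(1, 1.43) = 1.00.
Check: 0.57 & 1.00 = max(0, 0.57) = 0.57 ≤ 1.00.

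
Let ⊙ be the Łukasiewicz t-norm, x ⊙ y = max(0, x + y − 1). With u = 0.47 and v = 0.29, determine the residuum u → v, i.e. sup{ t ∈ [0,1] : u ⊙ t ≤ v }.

The residuum of the Łukasiewicz t-norm gives the supremum: min(1, 1 − 0.47 + 0.29).
1 − 0.47 + 0.29 = 0.82, so t = min(1, 0.82) = 0.82.
Check: 0.47 ⊙ 0.82 = max(0, 0.29) = 0.29 ≤ 0.29.

0.82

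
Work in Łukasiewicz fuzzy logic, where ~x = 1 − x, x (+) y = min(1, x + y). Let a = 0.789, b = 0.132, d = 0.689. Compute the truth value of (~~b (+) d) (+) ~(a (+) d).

~b = 1 − 0.132 = 0.868
~~b = 1 − 0.868 = 0.132
~~b (+) d = min(1, 0.132 + 0.689) = min(1, 0.821) = 0.821
a (+) d = min(1, 0.789 + 0.689) = min(1, 1.478) = 1.000
~(a (+) d) = 1 − 1.000 = 0.000
(~~b (+) d) (+) ~(a (+) d) = min(1, 0.821 + 0.000) = min(1, 0.821) = 0.821

0.821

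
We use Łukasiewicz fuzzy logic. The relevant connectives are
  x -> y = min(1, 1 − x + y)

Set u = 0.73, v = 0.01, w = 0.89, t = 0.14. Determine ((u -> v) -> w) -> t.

0.14

u -> v = min(1, 1 − 0.73 + 0.01) = min(1, 0.28) = 0.28
(u -> v) -> w = min(1, 1 − 0.28 + 0.89) = min(1, 1.61) = 1.00
((u -> v) -> w) -> t = min(1, 1 − 1.00 + 0.14) = min(1, 0.14) = 0.14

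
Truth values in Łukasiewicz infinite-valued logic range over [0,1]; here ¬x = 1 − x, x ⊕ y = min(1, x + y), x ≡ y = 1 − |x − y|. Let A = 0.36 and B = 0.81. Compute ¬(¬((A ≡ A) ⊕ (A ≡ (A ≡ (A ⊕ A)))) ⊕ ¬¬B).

A ≡ A = 1 − |0.36 − 0.36| = 1 − 0.00 = 1.00
A ⊕ A = min(1, 0.36 + 0.36) = min(1, 0.72) = 0.72
A ≡ (A ⊕ A) = 1 − |0.36 − 0.72| = 1 − 0.36 = 0.64
A ≡ (A ≡ (A ⊕ A)) = 1 − |0.36 − 0.64| = 1 − 0.28 = 0.72
(A ≡ A) ⊕ (A ≡ (A ≡ (A ⊕ A))) = min(1, 1.00 + 0.72) = min(1, 1.72) = 1.00
¬((A ≡ A) ⊕ (A ≡ (A ≡ (A ⊕ A)))) = 1 − 1.00 = 0.00
¬B = 1 − 0.81 = 0.19
¬¬B = 1 − 0.19 = 0.81
¬((A ≡ A) ⊕ (A ≡ (A ≡ (A ⊕ A)))) ⊕ ¬¬B = min(1, 0.00 + 0.81) = min(1, 0.81) = 0.81
¬(¬((A ≡ A) ⊕ (A ≡ (A ≡ (A ⊕ A)))) ⊕ ¬¬B) = 1 − 0.81 = 0.19

0.19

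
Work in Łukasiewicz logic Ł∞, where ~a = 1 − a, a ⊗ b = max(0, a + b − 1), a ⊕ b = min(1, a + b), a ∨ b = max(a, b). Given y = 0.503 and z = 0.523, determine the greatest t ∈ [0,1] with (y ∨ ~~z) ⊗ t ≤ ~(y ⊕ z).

0.477

~z = 1 − 0.523 = 0.477
~~z = 1 − 0.477 = 0.523
y ∨ ~~z = max(0.503, 0.523) = 0.523
So the left factor is y ∨ ~~z = 0.523.
y ⊕ z = min(1, 0.503 + 0.523) = min(1, 1.026) = 1.000
~(y ⊕ z) = 1 − 1.000 = 0.000
So the right-hand bound is ~(y ⊕ z) = 0.000.
The residuum of the Łukasiewicz t-norm gives the supremum: min(1, 1 − 0.523 + 0.000).
1 − 0.523 + 0.000 = 0.477, so t = min(1, 0.477) = 0.477.
Check: 0.523 ⊗ 0.477 = max(0, 0.000) = 0.000 ≤ 0.000.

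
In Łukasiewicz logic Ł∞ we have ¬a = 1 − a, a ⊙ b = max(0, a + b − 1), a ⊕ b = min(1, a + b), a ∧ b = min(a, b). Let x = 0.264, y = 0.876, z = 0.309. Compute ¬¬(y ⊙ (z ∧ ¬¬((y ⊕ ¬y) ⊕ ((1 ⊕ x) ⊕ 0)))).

¬y = 1 − 0.876 = 0.124
y ⊕ ¬y = min(1, 0.876 + 0.124) = min(1, 1.000) = 1.000
1 ⊕ x = min(1, 1.000 + 0.264) = min(1, 1.264) = 1.000
(1 ⊕ x) ⊕ 0 = min(1, 1.000 + 0.000) = min(1, 1.000) = 1.000
(y ⊕ ¬y) ⊕ ((1 ⊕ x) ⊕ 0) = min(1, 1.000 + 1.000) = min(1, 2.000) = 1.000
¬((y ⊕ ¬y) ⊕ ((1 ⊕ x) ⊕ 0)) = 1 − 1.000 = 0.000
¬¬((y ⊕ ¬y) ⊕ ((1 ⊕ x) ⊕ 0)) = 1 − 0.000 = 1.000
z ∧ ¬¬((y ⊕ ¬y) ⊕ ((1 ⊕ x) ⊕ 0)) = min(0.309, 1.000) = 0.309
y ⊙ (z ∧ ¬¬((y ⊕ ¬y) ⊕ ((1 ⊕ x) ⊕ 0))) = max(0, 0.876 + 0.309 − 1) = max(0, 0.185) = 0.185
¬(y ⊙ (z ∧ ¬¬((y ⊕ ¬y) ⊕ ((1 ⊕ x) ⊕ 0)))) = 1 − 0.185 = 0.815
¬¬(y ⊙ (z ∧ ¬¬((y ⊕ ¬y) ⊕ ((1 ⊕ x) ⊕ 0)))) = 1 − 0.815 = 0.185

0.185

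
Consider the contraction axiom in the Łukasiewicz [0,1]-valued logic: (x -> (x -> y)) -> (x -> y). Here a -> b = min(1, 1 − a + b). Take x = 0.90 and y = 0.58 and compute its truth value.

x -> y = min(1, 1 − 0.90 + 0.58) = min(1, 0.68) = 0.68
x -> (x -> y) = min(1, 1 − 0.90 + 0.68) = min(1, 0.78) = 0.78
(x -> (x -> y)) -> (x -> y) = min(1, 1 − 0.78 + 0.68) = min(1, 0.90) = 0.90
(The value 0.90 < 1 shows this instance is not satisfied; fails in Ł∞ (the t-norm is not idempotent).)

0.90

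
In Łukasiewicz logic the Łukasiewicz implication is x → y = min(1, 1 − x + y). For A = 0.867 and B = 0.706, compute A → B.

A → B = min(1, 1 − 0.867 + 0.706) = min(1, 0.839) = 0.839
For comparison, the Gödel implication (1 if x ≤ y else y) would give 0.706.

0.839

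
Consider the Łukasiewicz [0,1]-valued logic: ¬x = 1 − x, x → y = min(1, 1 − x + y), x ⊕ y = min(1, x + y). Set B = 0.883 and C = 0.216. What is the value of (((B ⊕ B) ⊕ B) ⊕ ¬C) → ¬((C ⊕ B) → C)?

0.784

B ⊕ B = min(1, 0.883 + 0.883) = min(1, 1.766) = 1.000
(B ⊕ B) ⊕ B = min(1, 1.000 + 0.883) = min(1, 1.883) = 1.000
¬C = 1 − 0.216 = 0.784
((B ⊕ B) ⊕ B) ⊕ ¬C = min(1, 1.000 + 0.784) = min(1, 1.784) = 1.000
C ⊕ B = min(1, 0.216 + 0.883) = min(1, 1.099) = 1.000
(C ⊕ B) → C = min(1, 1 − 1.000 + 0.216) = min(1, 0.216) = 0.216
¬((C ⊕ B) → C) = 1 − 0.216 = 0.784
(((B ⊕ B) ⊕ B) ⊕ ¬C) → ¬((C ⊕ B) → C) = min(1, 1 − 1.000 + 0.784) = min(1, 0.784) = 0.784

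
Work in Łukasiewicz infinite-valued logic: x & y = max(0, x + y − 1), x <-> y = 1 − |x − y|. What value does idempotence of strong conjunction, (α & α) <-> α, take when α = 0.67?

α & α = max(0, 0.67 + 0.67 − 1) = max(0, 0.34) = 0.34
(α & α) <-> α = 1 − |0.34 − 0.67| = 1 − 0.33 = 0.67
(The value 0.67 < 1 shows this instance is not satisfied; fails in Ł∞ since a ⊗ a = max(0, 2a−1) ≠ a in general.)

0.67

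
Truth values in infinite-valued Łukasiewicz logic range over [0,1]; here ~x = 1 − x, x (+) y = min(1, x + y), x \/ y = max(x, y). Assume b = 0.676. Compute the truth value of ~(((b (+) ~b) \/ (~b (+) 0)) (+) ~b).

0.000

~b = 1 − 0.676 = 0.324
b (+) ~b = min(1, 0.676 + 0.324) = min(1, 1.000) = 1.000
~b (+) 0 = min(1, 0.324 + 0.000) = min(1, 0.324) = 0.324
(b (+) ~b) \/ (~b (+) 0) = max(1.000, 0.324) = 1.000
((b (+) ~b) \/ (~b (+) 0)) (+) ~b = min(1, 1.000 + 0.324) = min(1, 1.324) = 1.000
~(((b (+) ~b) \/ (~b (+) 0)) (+) ~b) = 1 − 1.000 = 0.000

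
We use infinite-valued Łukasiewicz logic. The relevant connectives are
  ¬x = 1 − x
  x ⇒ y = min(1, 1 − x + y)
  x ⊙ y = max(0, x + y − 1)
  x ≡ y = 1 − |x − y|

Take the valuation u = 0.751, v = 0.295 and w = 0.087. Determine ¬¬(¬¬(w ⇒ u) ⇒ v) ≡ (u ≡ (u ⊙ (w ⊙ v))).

w ⇒ u = min(1, 1 − 0.087 + 0.751) = min(1, 1.664) = 1.000
¬(w ⇒ u) = 1 − 1.000 = 0.000
¬¬(w ⇒ u) = 1 − 0.000 = 1.000
¬¬(w ⇒ u) ⇒ v = min(1, 1 − 1.000 + 0.295) = min(1, 0.295) = 0.295
¬(¬¬(w ⇒ u) ⇒ v) = 1 − 0.295 = 0.705
¬¬(¬¬(w ⇒ u) ⇒ v) = 1 − 0.705 = 0.295
w ⊙ v = max(0, 0.087 + 0.295 − 1) = max(0, -0.618) = 0.000
u ⊙ (w ⊙ v) = max(0, 0.751 + 0.000 − 1) = max(0, -0.249) = 0.000
u ≡ (u ⊙ (w ⊙ v)) = 1 − |0.751 − 0.000| = 1 − 0.751 = 0.249
¬¬(¬¬(w ⇒ u) ⇒ v) ≡ (u ≡ (u ⊙ (w ⊙ v))) = 1 − |0.295 − 0.249| = 1 − 0.046 = 0.954

0.954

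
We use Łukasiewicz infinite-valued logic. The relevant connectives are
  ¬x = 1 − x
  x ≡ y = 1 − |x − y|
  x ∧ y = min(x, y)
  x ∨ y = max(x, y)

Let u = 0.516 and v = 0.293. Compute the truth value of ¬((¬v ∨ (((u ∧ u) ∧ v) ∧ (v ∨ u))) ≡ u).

¬v = 1 − 0.293 = 0.707
u ∧ u = min(0.516, 0.516) = 0.516
(u ∧ u) ∧ v = min(0.516, 0.293) = 0.293
v ∨ u = max(0.293, 0.516) = 0.516
((u ∧ u) ∧ v) ∧ (v ∨ u) = min(0.293, 0.516) = 0.293
¬v ∨ (((u ∧ u) ∧ v) ∧ (v ∨ u)) = max(0.707, 0.293) = 0.707
(¬v ∨ (((u ∧ u) ∧ v) ∧ (v ∨ u))) ≡ u = 1 − |0.707 − 0.516| = 1 − 0.191 = 0.809
¬((¬v ∨ (((u ∧ u) ∧ v) ∧ (v ∨ u))) ≡ u) = 1 − 0.809 = 0.191

0.191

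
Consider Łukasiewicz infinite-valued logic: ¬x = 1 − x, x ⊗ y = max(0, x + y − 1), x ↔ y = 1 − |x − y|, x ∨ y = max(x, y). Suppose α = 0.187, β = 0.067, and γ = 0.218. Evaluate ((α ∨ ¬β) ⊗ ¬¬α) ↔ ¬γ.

¬β = 1 − 0.067 = 0.933
α ∨ ¬β = max(0.187, 0.933) = 0.933
¬α = 1 − 0.187 = 0.813
¬¬α = 1 − 0.813 = 0.187
(α ∨ ¬β) ⊗ ¬¬α = max(0, 0.933 + 0.187 − 1) = max(0, 0.120) = 0.120
¬γ = 1 − 0.218 = 0.782
((α ∨ ¬β) ⊗ ¬¬α) ↔ ¬γ = 1 − |0.120 − 0.782| = 1 − 0.662 = 0.338

0.338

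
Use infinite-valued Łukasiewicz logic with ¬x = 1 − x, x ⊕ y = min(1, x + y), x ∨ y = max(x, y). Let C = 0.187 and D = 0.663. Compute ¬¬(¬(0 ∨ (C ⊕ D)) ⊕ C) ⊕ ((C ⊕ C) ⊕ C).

0.898

C ⊕ D = min(1, 0.187 + 0.663) = min(1, 0.850) = 0.850
0 ∨ (C ⊕ D) = max(0.000, 0.850) = 0.850
¬(0 ∨ (C ⊕ D)) = 1 − 0.850 = 0.150
¬(0 ∨ (C ⊕ D)) ⊕ C = min(1, 0.150 + 0.187) = min(1, 0.337) = 0.337
¬(¬(0 ∨ (C ⊕ D)) ⊕ C) = 1 − 0.337 = 0.663
¬¬(¬(0 ∨ (C ⊕ D)) ⊕ C) = 1 − 0.663 = 0.337
C ⊕ C = min(1, 0.187 + 0.187) = min(1, 0.374) = 0.374
(C ⊕ C) ⊕ C = min(1, 0.374 + 0.187) = min(1, 0.561) = 0.561
¬¬(¬(0 ∨ (C ⊕ D)) ⊕ C) ⊕ ((C ⊕ C) ⊕ C) = min(1, 0.337 + 0.561) = min(1, 0.898) = 0.898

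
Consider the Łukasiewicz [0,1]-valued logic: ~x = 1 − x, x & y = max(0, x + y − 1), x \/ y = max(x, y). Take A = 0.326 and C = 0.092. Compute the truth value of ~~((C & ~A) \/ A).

0.326

~A = 1 − 0.326 = 0.674
C & ~A = max(0, 0.092 + 0.674 − 1) = max(0, -0.234) = 0.000
(C & ~A) \/ A = max(0.000, 0.326) = 0.326
~((C & ~A) \/ A) = 1 − 0.326 = 0.674
~~((C & ~A) \/ A) = 1 − 0.674 = 0.326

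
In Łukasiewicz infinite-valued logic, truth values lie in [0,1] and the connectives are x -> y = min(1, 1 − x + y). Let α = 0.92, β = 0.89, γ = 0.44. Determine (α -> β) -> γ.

α -> β = min(1, 1 − 0.92 + 0.89) = min(1, 0.97) = 0.97
(α -> β) -> γ = min(1, 1 − 0.97 + 0.44) = min(1, 0.47) = 0.47

0.47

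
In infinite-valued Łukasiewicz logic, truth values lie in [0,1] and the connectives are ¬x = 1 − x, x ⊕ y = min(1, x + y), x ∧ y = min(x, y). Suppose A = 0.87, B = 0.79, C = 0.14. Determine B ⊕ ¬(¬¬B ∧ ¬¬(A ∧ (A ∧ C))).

1.00

¬B = 1 − 0.79 = 0.21
¬¬B = 1 − 0.21 = 0.79
A ∧ C = min(0.87, 0.14) = 0.14
A ∧ (A ∧ C) = min(0.87, 0.14) = 0.14
¬(A ∧ (A ∧ C)) = 1 − 0.14 = 0.86
¬¬(A ∧ (A ∧ C)) = 1 − 0.86 = 0.14
¬¬B ∧ ¬¬(A ∧ (A ∧ C)) = min(0.79, 0.14) = 0.14
¬(¬¬B ∧ ¬¬(A ∧ (A ∧ C))) = 1 − 0.14 = 0.86
B ⊕ ¬(¬¬B ∧ ¬¬(A ∧ (A ∧ C))) = min(1, 0.79 + 0.86) = min(1, 1.65) = 1.00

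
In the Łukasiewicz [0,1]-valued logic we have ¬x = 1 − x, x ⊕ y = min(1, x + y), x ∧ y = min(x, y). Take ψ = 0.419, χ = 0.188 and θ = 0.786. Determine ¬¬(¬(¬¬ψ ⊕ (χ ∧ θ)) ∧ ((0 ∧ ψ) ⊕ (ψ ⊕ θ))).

¬ψ = 1 − 0.419 = 0.581
¬¬ψ = 1 − 0.581 = 0.419
χ ∧ θ = min(0.188, 0.786) = 0.188
¬¬ψ ⊕ (χ ∧ θ) = min(1, 0.419 + 0.188) = min(1, 0.607) = 0.607
¬(¬¬ψ ⊕ (χ ∧ θ)) = 1 − 0.607 = 0.393
0 ∧ ψ = min(0.000, 0.419) = 0.000
ψ ⊕ θ = min(1, 0.419 + 0.786) = min(1, 1.205) = 1.000
(0 ∧ ψ) ⊕ (ψ ⊕ θ) = min(1, 0.000 + 1.000) = min(1, 1.000) = 1.000
¬(¬¬ψ ⊕ (χ ∧ θ)) ∧ ((0 ∧ ψ) ⊕ (ψ ⊕ θ)) = min(0.393, 1.000) = 0.393
¬(¬(¬¬ψ ⊕ (χ ∧ θ)) ∧ ((0 ∧ ψ) ⊕ (ψ ⊕ θ))) = 1 − 0.393 = 0.607
¬¬(¬(¬¬ψ ⊕ (χ ∧ θ)) ∧ ((0 ∧ ψ) ⊕ (ψ ⊕ θ))) = 1 − 0.607 = 0.393

0.393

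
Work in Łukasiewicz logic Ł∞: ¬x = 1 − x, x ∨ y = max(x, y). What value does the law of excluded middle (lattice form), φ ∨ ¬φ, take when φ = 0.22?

¬φ = 1 − 0.22 = 0.78
φ ∨ ¬φ = max(0.22, 0.78) = 0.78
(The value 0.78 < 1 shows this instance is not satisfied; not a Ł∞-tautology — its value is max(a, 1−a).)

0.78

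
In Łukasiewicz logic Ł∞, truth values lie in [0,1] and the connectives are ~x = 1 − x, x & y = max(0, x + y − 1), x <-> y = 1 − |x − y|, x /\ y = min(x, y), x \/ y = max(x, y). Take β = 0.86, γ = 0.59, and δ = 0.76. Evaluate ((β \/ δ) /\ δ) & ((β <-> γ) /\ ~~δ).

0.49

β \/ δ = max(0.86, 0.76) = 0.86
(β \/ δ) /\ δ = min(0.86, 0.76) = 0.76
β <-> γ = 1 − |0.86 − 0.59| = 1 − 0.27 = 0.73
~δ = 1 − 0.76 = 0.24
~~δ = 1 − 0.24 = 0.76
(β <-> γ) /\ ~~δ = min(0.73, 0.76) = 0.73
((β \/ δ) /\ δ) & ((β <-> γ) /\ ~~δ) = max(0, 0.76 + 0.73 − 1) = max(0, 0.49) = 0.49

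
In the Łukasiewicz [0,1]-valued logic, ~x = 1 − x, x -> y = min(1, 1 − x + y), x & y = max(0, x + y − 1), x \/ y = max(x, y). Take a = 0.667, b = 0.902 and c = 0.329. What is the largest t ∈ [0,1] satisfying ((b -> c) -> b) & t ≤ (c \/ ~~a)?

0.667

b -> c = min(1, 1 − 0.902 + 0.329) = min(1, 0.427) = 0.427
(b -> c) -> b = min(1, 1 − 0.427 + 0.902) = min(1, 1.475) = 1.000
So the left factor is (b -> c) -> b = 1.000.
~a = 1 − 0.667 = 0.333
~~a = 1 − 0.333 = 0.667
c \/ ~~a = max(0.329, 0.667) = 0.667
So the right-hand bound is c \/ ~~a = 0.667.
The residuum of the Łukasiewicz t-norm gives the supremum: min(1, 1 − 1.000 + 0.667).
1 − 1.000 + 0.667 = 0.667, so t = min(1, 0.667) = 0.667.
Check: 1.000 & 0.667 = max(0, 0.667) = 0.667 ≤ 0.667.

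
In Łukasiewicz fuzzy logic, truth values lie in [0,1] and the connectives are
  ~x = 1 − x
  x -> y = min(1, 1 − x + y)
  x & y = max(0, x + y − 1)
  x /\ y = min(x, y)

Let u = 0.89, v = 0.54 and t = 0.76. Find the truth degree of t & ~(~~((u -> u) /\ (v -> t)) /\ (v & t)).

0.46

u -> u = min(1, 1 − 0.89 + 0.89) = min(1, 1.00) = 1.00
v -> t = min(1, 1 − 0.54 + 0.76) = min(1, 1.22) = 1.00
(u -> u) /\ (v -> t) = min(1.00, 1.00) = 1.00
~((u -> u) /\ (v -> t)) = 1 − 1.00 = 0.00
~~((u -> u) /\ (v -> t)) = 1 − 0.00 = 1.00
v & t = max(0, 0.54 + 0.76 − 1) = max(0, 0.30) = 0.30
~~((u -> u) /\ (v -> t)) /\ (v & t) = min(1.00, 0.30) = 0.30
~(~~((u -> u) /\ (v -> t)) /\ (v & t)) = 1 − 0.30 = 0.70
t & ~(~~((u -> u) /\ (v -> t)) /\ (v & t)) = max(0, 0.76 + 0.70 − 1) = max(0, 0.46) = 0.46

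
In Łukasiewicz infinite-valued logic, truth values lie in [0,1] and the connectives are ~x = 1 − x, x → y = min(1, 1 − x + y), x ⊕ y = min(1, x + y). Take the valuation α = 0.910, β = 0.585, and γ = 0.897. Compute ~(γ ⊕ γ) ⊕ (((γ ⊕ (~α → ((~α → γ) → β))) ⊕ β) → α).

γ ⊕ γ = min(1, 0.897 + 0.897) = min(1, 1.794) = 1.000
~(γ ⊕ γ) = 1 − 1.000 = 0.000
~α = 1 − 0.910 = 0.090
~α → γ = min(1, 1 − 0.090 + 0.897) = min(1, 1.807) = 1.000
(~α → γ) → β = min(1, 1 − 1.000 + 0.585) = min(1, 0.585) = 0.585
~α → ((~α → γ) → β) = min(1, 1 − 0.090 + 0.585) = min(1, 1.495) = 1.000
γ ⊕ (~α → ((~α → γ) → β)) = min(1, 0.897 + 1.000) = min(1, 1.897) = 1.000
(γ ⊕ (~α → ((~α → γ) → β))) ⊕ β = min(1, 1.000 + 0.585) = min(1, 1.585) = 1.000
((γ ⊕ (~α → ((~α → γ) → β))) ⊕ β) → α = min(1, 1 − 1.000 + 0.910) = min(1, 0.910) = 0.910
~(γ ⊕ γ) ⊕ (((γ ⊕ (~α → ((~α → γ) → β))) ⊕ β) → α) = min(1, 0.000 + 0.910) = min(1, 0.910) = 0.910

0.910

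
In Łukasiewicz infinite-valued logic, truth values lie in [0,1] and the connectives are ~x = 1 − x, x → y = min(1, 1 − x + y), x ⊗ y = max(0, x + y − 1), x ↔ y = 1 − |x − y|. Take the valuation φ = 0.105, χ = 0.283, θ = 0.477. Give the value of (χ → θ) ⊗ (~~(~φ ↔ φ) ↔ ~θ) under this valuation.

χ → θ = min(1, 1 − 0.283 + 0.477) = min(1, 1.194) = 1.000
~φ = 1 − 0.105 = 0.895
~φ ↔ φ = 1 − |0.895 − 0.105| = 1 − 0.790 = 0.210
~(~φ ↔ φ) = 1 − 0.210 = 0.790
~~(~φ ↔ φ) = 1 − 0.790 = 0.210
~θ = 1 − 0.477 = 0.523
~~(~φ ↔ φ) ↔ ~θ = 1 − |0.210 − 0.523| = 1 − 0.313 = 0.687
(χ → θ) ⊗ (~~(~φ ↔ φ) ↔ ~θ) = max(0, 1.000 + 0.687 − 1) = max(0, 0.687) = 0.687

0.687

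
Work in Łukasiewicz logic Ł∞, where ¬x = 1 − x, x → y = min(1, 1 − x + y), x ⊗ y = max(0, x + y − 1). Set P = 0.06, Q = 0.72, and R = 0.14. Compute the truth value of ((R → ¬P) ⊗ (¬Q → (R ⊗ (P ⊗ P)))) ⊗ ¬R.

¬P = 1 − 0.06 = 0.94
R → ¬P = min(1, 1 − 0.14 + 0.94) = min(1, 1.80) = 1.00
¬Q = 1 − 0.72 = 0.28
P ⊗ P = max(0, 0.06 + 0.06 − 1) = max(0, -0.88) = 0.00
R ⊗ (P ⊗ P) = max(0, 0.14 + 0.00 − 1) = max(0, -0.86) = 0.00
¬Q → (R ⊗ (P ⊗ P)) = min(1, 1 − 0.28 + 0.00) = min(1, 0.72) = 0.72
(R → ¬P) ⊗ (¬Q → (R ⊗ (P ⊗ P))) = max(0, 1.00 + 0.72 − 1) = max(0, 0.72) = 0.72
¬R = 1 − 0.14 = 0.86
((R → ¬P) ⊗ (¬Q → (R ⊗ (P ⊗ P)))) ⊗ ¬R = max(0, 0.72 + 0.86 − 1) = max(0, 0.58) = 0.58

0.58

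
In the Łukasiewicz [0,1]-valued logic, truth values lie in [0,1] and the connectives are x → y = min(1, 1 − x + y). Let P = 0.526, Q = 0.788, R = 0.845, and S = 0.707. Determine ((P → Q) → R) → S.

P → Q = min(1, 1 − 0.526 + 0.788) = min(1, 1.262) = 1.000
(P → Q) → R = min(1, 1 − 1.000 + 0.845) = min(1, 0.845) = 0.845
((P → Q) → R) → S = min(1, 1 − 0.845 + 0.707) = min(1, 0.862) = 0.862

0.862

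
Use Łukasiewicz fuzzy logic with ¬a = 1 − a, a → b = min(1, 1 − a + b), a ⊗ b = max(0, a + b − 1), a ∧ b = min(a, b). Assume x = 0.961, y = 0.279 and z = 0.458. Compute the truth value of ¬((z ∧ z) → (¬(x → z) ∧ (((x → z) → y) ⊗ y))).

z ∧ z = min(0.458, 0.458) = 0.458
x → z = min(1, 1 − 0.961 + 0.458) = min(1, 0.497) = 0.497
¬(x → z) = 1 − 0.497 = 0.503
(x → z) → y = min(1, 1 − 0.497 + 0.279) = min(1, 0.782) = 0.782
((x → z) → y) ⊗ y = max(0, 0.782 + 0.279 − 1) = max(0, 0.061) = 0.061
¬(x → z) ∧ (((x → z) → y) ⊗ y) = min(0.503, 0.061) = 0.061
(z ∧ z) → (¬(x → z) ∧ (((x → z) → y) ⊗ y)) = min(1, 1 − 0.458 + 0.061) = min(1, 0.603) = 0.603
¬((z ∧ z) → (¬(x → z) ∧ (((x → z) → y) ⊗ y))) = 1 − 0.603 = 0.397

0.397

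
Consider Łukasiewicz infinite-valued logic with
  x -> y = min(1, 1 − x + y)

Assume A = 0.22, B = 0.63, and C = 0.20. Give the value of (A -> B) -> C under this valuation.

0.20

A -> B = min(1, 1 − 0.22 + 0.63) = min(1, 1.41) = 1.00
(A -> B) -> C = min(1, 1 − 1.00 + 0.20) = min(1, 0.20) = 0.20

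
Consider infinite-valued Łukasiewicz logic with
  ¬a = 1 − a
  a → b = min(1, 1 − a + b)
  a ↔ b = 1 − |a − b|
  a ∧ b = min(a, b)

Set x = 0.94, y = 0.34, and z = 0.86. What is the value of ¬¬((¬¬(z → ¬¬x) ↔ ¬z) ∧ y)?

0.14

¬x = 1 − 0.94 = 0.06
¬¬x = 1 − 0.06 = 0.94
z → ¬¬x = min(1, 1 − 0.86 + 0.94) = min(1, 1.08) = 1.00
¬(z → ¬¬x) = 1 − 1.00 = 0.00
¬¬(z → ¬¬x) = 1 − 0.00 = 1.00
¬z = 1 − 0.86 = 0.14
¬¬(z → ¬¬x) ↔ ¬z = 1 − |1.00 − 0.14| = 1 − 0.86 = 0.14
(¬¬(z → ¬¬x) ↔ ¬z) ∧ y = min(0.14, 0.34) = 0.14
¬((¬¬(z → ¬¬x) ↔ ¬z) ∧ y) = 1 − 0.14 = 0.86
¬¬((¬¬(z → ¬¬x) ↔ ¬z) ∧ y) = 1 − 0.86 = 0.14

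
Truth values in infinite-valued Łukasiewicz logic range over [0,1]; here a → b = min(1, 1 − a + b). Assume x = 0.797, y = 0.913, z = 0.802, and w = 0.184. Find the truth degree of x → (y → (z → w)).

0.672

z → w = min(1, 1 − 0.802 + 0.184) = min(1, 0.382) = 0.382
y → (z → w) = min(1, 1 − 0.913 + 0.382) = min(1, 0.469) = 0.469
x → (y → (z → w)) = min(1, 1 − 0.797 + 0.469) = min(1, 0.672) = 0.672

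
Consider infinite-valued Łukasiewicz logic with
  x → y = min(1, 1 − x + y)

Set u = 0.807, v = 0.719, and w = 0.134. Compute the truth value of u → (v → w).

0.608

v → w = min(1, 1 − 0.719 + 0.134) = min(1, 0.415) = 0.415
u → (v → w) = min(1, 1 − 0.807 + 0.415) = min(1, 0.608) = 0.608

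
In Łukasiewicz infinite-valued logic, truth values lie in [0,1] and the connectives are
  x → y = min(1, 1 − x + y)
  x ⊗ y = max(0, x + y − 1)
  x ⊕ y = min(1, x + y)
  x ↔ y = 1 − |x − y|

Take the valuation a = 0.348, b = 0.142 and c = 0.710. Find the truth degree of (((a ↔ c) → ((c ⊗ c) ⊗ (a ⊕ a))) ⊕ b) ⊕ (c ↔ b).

a ↔ c = 1 − |0.348 − 0.710| = 1 − 0.362 = 0.638
c ⊗ c = max(0, 0.710 + 0.710 − 1) = max(0, 0.420) = 0.420
a ⊕ a = min(1, 0.348 + 0.348) = min(1, 0.696) = 0.696
(c ⊗ c) ⊗ (a ⊕ a) = max(0, 0.420 + 0.696 − 1) = max(0, 0.116) = 0.116
(a ↔ c) → ((c ⊗ c) ⊗ (a ⊕ a)) = min(1, 1 − 0.638 + 0.116) = min(1, 0.478) = 0.478
((a ↔ c) → ((c ⊗ c) ⊗ (a ⊕ a))) ⊕ b = min(1, 0.478 + 0.142) = min(1, 0.620) = 0.620
c ↔ b = 1 − |0.710 − 0.142| = 1 − 0.568 = 0.432
(((a ↔ c) → ((c ⊗ c) ⊗ (a ⊕ a))) ⊕ b) ⊕ (c ↔ b) = min(1, 0.620 + 0.432) = min(1, 1.052) = 1.000

1.000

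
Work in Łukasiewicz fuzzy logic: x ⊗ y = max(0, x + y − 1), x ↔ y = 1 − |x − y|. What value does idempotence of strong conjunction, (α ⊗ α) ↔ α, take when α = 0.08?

α ⊗ α = max(0, 0.08 + 0.08 − 1) = max(0, -0.84) = 0.00
(α ⊗ α) ↔ α = 1 − |0.00 − 0.08| = 1 − 0.08 = 0.92
(The value 0.92 < 1 shows this instance is not satisfied; fails in Ł∞ since a ⊗ a = max(0, 2a−1) ≠ a in general.)

0.92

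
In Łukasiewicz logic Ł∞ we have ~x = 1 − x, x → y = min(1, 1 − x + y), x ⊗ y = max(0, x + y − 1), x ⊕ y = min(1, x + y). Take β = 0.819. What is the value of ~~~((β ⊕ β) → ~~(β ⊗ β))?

0.362

β ⊕ β = min(1, 0.819 + 0.819) = min(1, 1.638) = 1.000
β ⊗ β = max(0, 0.819 + 0.819 − 1) = max(0, 0.638) = 0.638
~(β ⊗ β) = 1 − 0.638 = 0.362
~~(β ⊗ β) = 1 − 0.362 = 0.638
(β ⊕ β) → ~~(β ⊗ β) = min(1, 1 − 1.000 + 0.638) = min(1, 0.638) = 0.638
~((β ⊕ β) → ~~(β ⊗ β)) = 1 − 0.638 = 0.362
~~((β ⊕ β) → ~~(β ⊗ β)) = 1 − 0.362 = 0.638
~~~((β ⊕ β) → ~~(β ⊗ β)) = 1 − 0.638 = 0.362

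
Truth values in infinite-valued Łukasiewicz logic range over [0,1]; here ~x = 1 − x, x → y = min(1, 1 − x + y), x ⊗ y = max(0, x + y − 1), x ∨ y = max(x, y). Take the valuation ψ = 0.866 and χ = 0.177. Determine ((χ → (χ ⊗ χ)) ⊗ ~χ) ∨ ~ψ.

0.646

χ ⊗ χ = max(0, 0.177 + 0.177 − 1) = max(0, -0.646) = 0.000
χ → (χ ⊗ χ) = min(1, 1 − 0.177 + 0.000) = min(1, 0.823) = 0.823
~χ = 1 − 0.177 = 0.823
(χ → (χ ⊗ χ)) ⊗ ~χ = max(0, 0.823 + 0.823 − 1) = max(0, 0.646) = 0.646
~ψ = 1 − 0.866 = 0.134
((χ → (χ ⊗ χ)) ⊗ ~χ) ∨ ~ψ = max(0.646, 0.134) = 0.646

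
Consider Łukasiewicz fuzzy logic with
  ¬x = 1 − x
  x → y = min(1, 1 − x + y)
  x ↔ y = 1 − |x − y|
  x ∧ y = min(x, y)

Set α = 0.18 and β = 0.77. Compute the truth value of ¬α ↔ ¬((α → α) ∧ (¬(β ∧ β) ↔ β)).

¬α = 1 − 0.18 = 0.82
α → α = min(1, 1 − 0.18 + 0.18) = min(1, 1.00) = 1.00
β ∧ β = min(0.77, 0.77) = 0.77
¬(β ∧ β) = 1 − 0.77 = 0.23
¬(β ∧ β) ↔ β = 1 − |0.23 − 0.77| = 1 − 0.54 = 0.46
(α → α) ∧ (¬(β ∧ β) ↔ β) = min(1.00, 0.46) = 0.46
¬((α → α) ∧ (¬(β ∧ β) ↔ β)) = 1 − 0.46 = 0.54
¬α ↔ ¬((α → α) ∧ (¬(β ∧ β) ↔ β)) = 1 − |0.82 − 0.54| = 1 − 0.28 = 0.72

0.72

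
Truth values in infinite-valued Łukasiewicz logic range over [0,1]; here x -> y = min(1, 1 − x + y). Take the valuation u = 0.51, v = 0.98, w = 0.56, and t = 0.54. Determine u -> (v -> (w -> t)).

1.00

w -> t = min(1, 1 − 0.56 + 0.54) = min(1, 0.98) = 0.98
v -> (w -> t) = min(1, 1 − 0.98 + 0.98) = min(1, 1.00) = 1.00
u -> (v -> (w -> t)) = min(1, 1 − 0.51 + 1.00) = min(1, 1.49) = 1.00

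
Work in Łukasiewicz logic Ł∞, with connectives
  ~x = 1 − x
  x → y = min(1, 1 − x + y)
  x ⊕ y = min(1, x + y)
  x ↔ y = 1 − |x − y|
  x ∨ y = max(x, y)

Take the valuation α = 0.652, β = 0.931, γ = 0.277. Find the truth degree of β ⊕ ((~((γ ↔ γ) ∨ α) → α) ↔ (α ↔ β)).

γ ↔ γ = 1 − |0.277 − 0.277| = 1 − 0.000 = 1.000
(γ ↔ γ) ∨ α = max(1.000, 0.652) = 1.000
~((γ ↔ γ) ∨ α) = 1 − 1.000 = 0.000
~((γ ↔ γ) ∨ α) → α = min(1, 1 − 0.000 + 0.652) = min(1, 1.652) = 1.000
α ↔ β = 1 − |0.652 − 0.931| = 1 − 0.279 = 0.721
(~((γ ↔ γ) ∨ α) → α) ↔ (α ↔ β) = 1 − |1.000 − 0.721| = 1 − 0.279 = 0.721
β ⊕ ((~((γ ↔ γ) ∨ α) → α) ↔ (α ↔ β)) = min(1, 0.931 + 0.721) = min(1, 1.652) = 1.000

1.000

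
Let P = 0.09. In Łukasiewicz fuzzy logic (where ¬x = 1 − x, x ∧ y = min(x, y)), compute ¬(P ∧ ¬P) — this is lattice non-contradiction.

0.91

¬P = 1 − 0.09 = 0.91
P ∧ ¬P = min(0.09, 0.91) = 0.09
¬(P ∧ ¬P) = 1 − 0.09 = 0.91
(The value 0.91 < 1 shows this instance is not satisfied; not a Ł∞-tautology — its value is 1 − min(a, 1−a).)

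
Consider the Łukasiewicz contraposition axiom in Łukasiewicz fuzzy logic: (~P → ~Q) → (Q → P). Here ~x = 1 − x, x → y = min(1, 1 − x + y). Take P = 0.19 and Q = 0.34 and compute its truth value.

~P = 1 − 0.19 = 0.81
~Q = 1 − 0.34 = 0.66
~P → ~Q = min(1, 1 − 0.81 + 0.66) = min(1, 0.85) = 0.85
Q → P = min(1, 1 − 0.34 + 0.19) = min(1, 0.85) = 0.85
(~P → ~Q) → (Q → P) = min(1, 1 − 0.85 + 0.85) = min(1, 1.00) = 1.00
(As expected: an axiom of Ł∞, always 1.)

1.00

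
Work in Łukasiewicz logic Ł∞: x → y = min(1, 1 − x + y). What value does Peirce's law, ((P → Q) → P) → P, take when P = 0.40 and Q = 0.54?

P → Q = min(1, 1 − 0.40 + 0.54) = min(1, 1.14) = 1.00
(P → Q) → P = min(1, 1 − 1.00 + 0.40) = min(1, 0.40) = 0.40
((P → Q) → P) → P = min(1, 1 − 0.40 + 0.40) = min(1, 1.00) = 1.00

1.00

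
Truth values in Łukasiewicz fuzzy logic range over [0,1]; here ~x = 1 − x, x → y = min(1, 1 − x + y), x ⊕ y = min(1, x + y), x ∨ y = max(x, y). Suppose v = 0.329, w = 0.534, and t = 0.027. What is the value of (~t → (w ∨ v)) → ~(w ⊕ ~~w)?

~t = 1 − 0.027 = 0.973
w ∨ v = max(0.534, 0.329) = 0.534
~t → (w ∨ v) = min(1, 1 − 0.973 + 0.534) = min(1, 0.561) = 0.561
~w = 1 − 0.534 = 0.466
~~w = 1 − 0.466 = 0.534
w ⊕ ~~w = min(1, 0.534 + 0.534) = min(1, 1.068) = 1.000
~(w ⊕ ~~w) = 1 − 1.000 = 0.000
(~t → (w ∨ v)) → ~(w ⊕ ~~w) = min(1, 1 − 0.561 + 0.000) = min(1, 0.439) = 0.439

0.439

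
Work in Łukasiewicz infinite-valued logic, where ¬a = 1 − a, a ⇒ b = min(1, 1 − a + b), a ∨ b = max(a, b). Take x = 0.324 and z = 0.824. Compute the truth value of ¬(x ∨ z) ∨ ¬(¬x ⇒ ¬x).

x ∨ z = max(0.324, 0.824) = 0.824
¬(x ∨ z) = 1 − 0.824 = 0.176
¬x = 1 − 0.324 = 0.676
¬x ⇒ ¬x = min(1, 1 − 0.676 + 0.676) = min(1, 1.000) = 1.000
¬(¬x ⇒ ¬x) = 1 − 1.000 = 0.000
¬(x ∨ z) ∨ ¬(¬x ⇒ ¬x) = max(0.176, 0.000) = 0.176

0.176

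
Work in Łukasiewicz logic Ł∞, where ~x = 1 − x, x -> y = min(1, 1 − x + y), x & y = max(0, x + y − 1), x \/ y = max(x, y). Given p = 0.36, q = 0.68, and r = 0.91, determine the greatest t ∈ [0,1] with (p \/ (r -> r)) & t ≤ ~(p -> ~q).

0.04

r -> r = min(1, 1 − 0.91 + 0.91) = min(1, 1.00) = 1.00
p \/ (r -> r) = max(0.36, 1.00) = 1.00
So the left factor is p \/ (r -> r) = 1.00.
~q = 1 − 0.68 = 0.32
p -> ~q = min(1, 1 − 0.36 + 0.32) = min(1, 0.96) = 0.96
~(p -> ~q) = 1 − 0.96 = 0.04
So the right-hand bound is ~(p -> ~q) = 0.04.
The residuum of the Łukasiewicz t-norm gives the supremum: min(1, 1 − 1.00 + 0.04).
1 − 1.00 + 0.04 = 0.04, so t = min(1, 0.04) = 0.04.
Check: 1.00 & 0.04 = max(0, 0.04) = 0.04 ≤ 0.04.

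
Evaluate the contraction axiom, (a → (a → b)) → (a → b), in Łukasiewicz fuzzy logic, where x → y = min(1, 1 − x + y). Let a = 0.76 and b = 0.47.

a → b = min(1, 1 − 0.76 + 0.47) = min(1, 0.71) = 0.71
a → (a → b) = min(1, 1 − 0.76 + 0.71) = min(1, 0.95) = 0.95
(a → (a → b)) → (a → b) = min(1, 1 − 0.95 + 0.71) = min(1, 0.76) = 0.76
(The value 0.76 < 1 shows this instance is not satisfied; fails in Ł∞ (the t-norm is not idempotent).)

0.76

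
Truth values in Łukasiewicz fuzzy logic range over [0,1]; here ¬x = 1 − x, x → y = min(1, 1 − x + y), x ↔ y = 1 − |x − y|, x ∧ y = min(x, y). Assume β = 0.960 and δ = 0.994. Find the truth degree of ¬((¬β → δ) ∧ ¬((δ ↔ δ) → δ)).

0.994

¬β = 1 − 0.960 = 0.040
¬β → δ = min(1, 1 − 0.040 + 0.994) = min(1, 1.954) = 1.000
δ ↔ δ = 1 − |0.994 − 0.994| = 1 − 0.000 = 1.000
(δ ↔ δ) → δ = min(1, 1 − 1.000 + 0.994) = min(1, 0.994) = 0.994
¬((δ ↔ δ) → δ) = 1 − 0.994 = 0.006
(¬β → δ) ∧ ¬((δ ↔ δ) → δ) = min(1.000, 0.006) = 0.006
¬((¬β → δ) ∧ ¬((δ ↔ δ) → δ)) = 1 − 0.006 = 0.994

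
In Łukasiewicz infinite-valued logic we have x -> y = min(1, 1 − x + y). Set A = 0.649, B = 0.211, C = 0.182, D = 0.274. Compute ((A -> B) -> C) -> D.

0.654

A -> B = min(1, 1 − 0.649 + 0.211) = min(1, 0.562) = 0.562
(A -> B) -> C = min(1, 1 − 0.562 + 0.182) = min(1, 0.620) = 0.620
((A -> B) -> C) -> D = min(1, 1 − 0.620 + 0.274) = min(1, 0.654) = 0.654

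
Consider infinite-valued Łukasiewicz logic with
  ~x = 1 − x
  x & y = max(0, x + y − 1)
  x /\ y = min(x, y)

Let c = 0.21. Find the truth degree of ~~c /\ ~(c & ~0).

~c = 1 − 0.21 = 0.79
~~c = 1 − 0.79 = 0.21
~0 = 1 − 0.00 = 1.00
c & ~0 = max(0, 0.21 + 1.00 − 1) = max(0, 0.21) = 0.21
~(c & ~0) = 1 − 0.21 = 0.79
~~c /\ ~(c & ~0) = min(0.21, 0.79) = 0.21

0.21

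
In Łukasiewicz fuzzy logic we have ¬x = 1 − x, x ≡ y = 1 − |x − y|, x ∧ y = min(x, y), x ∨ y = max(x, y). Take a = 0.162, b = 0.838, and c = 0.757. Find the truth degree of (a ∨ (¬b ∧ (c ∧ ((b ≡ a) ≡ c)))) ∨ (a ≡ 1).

¬b = 1 − 0.838 = 0.162
b ≡ a = 1 − |0.838 − 0.162| = 1 − 0.676 = 0.324
(b ≡ a) ≡ c = 1 − |0.324 − 0.757| = 1 − 0.433 = 0.567
c ∧ ((b ≡ a) ≡ c) = min(0.757, 0.567) = 0.567
¬b ∧ (c ∧ ((b ≡ a) ≡ c)) = min(0.162, 0.567) = 0.162
a ∨ (¬b ∧ (c ∧ ((b ≡ a) ≡ c))) = max(0.162, 0.162) = 0.162
a ≡ 1 = 1 − |0.162 − 1.000| = 1 − 0.838 = 0.162
(a ∨ (¬b ∧ (c ∧ ((b ≡ a) ≡ c)))) ∨ (a ≡ 1) = max(0.162, 0.162) = 0.162

0.162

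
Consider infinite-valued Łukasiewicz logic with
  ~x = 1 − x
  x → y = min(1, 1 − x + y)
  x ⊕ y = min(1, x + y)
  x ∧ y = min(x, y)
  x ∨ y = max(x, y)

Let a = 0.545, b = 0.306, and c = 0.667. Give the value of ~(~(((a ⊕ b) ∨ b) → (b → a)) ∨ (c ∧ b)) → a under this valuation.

0.851

a ⊕ b = min(1, 0.545 + 0.306) = min(1, 0.851) = 0.851
(a ⊕ b) ∨ b = max(0.851, 0.306) = 0.851
b → a = min(1, 1 − 0.306 + 0.545) = min(1, 1.239) = 1.000
((a ⊕ b) ∨ b) → (b → a) = min(1, 1 − 0.851 + 1.000) = min(1, 1.149) = 1.000
~(((a ⊕ b) ∨ b) → (b → a)) = 1 − 1.000 = 0.000
c ∧ b = min(0.667, 0.306) = 0.306
~(((a ⊕ b) ∨ b) → (b → a)) ∨ (c ∧ b) = max(0.000, 0.306) = 0.306
~(~(((a ⊕ b) ∨ b) → (b → a)) ∨ (c ∧ b)) = 1 − 0.306 = 0.694
~(~(((a ⊕ b) ∨ b) → (b → a)) ∨ (c ∧ b)) → a = min(1, 1 − 0.694 + 0.545) = min(1, 0.851) = 0.851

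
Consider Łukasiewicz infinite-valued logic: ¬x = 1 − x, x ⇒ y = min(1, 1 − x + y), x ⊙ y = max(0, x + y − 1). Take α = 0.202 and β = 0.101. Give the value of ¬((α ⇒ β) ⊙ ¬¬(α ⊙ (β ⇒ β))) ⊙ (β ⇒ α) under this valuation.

α ⇒ β = min(1, 1 − 0.202 + 0.101) = min(1, 0.899) = 0.899
β ⇒ β = min(1, 1 − 0.101 + 0.101) = min(1, 1.000) = 1.000
α ⊙ (β ⇒ β) = max(0, 0.202 + 1.000 − 1) = max(0, 0.202) = 0.202
¬(α ⊙ (β ⇒ β)) = 1 − 0.202 = 0.798
¬¬(α ⊙ (β ⇒ β)) = 1 − 0.798 = 0.202
(α ⇒ β) ⊙ ¬¬(α ⊙ (β ⇒ β)) = max(0, 0.899 + 0.202 − 1) = max(0, 0.101) = 0.101
¬((α ⇒ β) ⊙ ¬¬(α ⊙ (β ⇒ β))) = 1 − 0.101 = 0.899
β ⇒ α = min(1, 1 − 0.101 + 0.202) = min(1, 1.101) = 1.000
¬((α ⇒ β) ⊙ ¬¬(α ⊙ (β ⇒ β))) ⊙ (β ⇒ α) = max(0, 0.899 + 1.000 − 1) = max(0, 0.899) = 0.899

0.899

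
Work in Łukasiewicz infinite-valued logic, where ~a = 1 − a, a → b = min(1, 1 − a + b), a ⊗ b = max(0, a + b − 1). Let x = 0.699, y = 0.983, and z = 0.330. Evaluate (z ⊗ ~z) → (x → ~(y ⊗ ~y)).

~z = 1 − 0.330 = 0.670
z ⊗ ~z = max(0, 0.330 + 0.670 − 1) = max(0, 0.000) = 0.000
~y = 1 − 0.983 = 0.017
y ⊗ ~y = max(0, 0.983 + 0.017 − 1) = max(0, 0.000) = 0.000
~(y ⊗ ~y) = 1 − 0.000 = 1.000
x → ~(y ⊗ ~y) = min(1, 1 − 0.699 + 1.000) = min(1, 1.301) = 1.000
(z ⊗ ~z) → (x → ~(y ⊗ ~y)) = min(1, 1 − 0.000 + 1.000) = min(1, 2.000) = 1.000

1.000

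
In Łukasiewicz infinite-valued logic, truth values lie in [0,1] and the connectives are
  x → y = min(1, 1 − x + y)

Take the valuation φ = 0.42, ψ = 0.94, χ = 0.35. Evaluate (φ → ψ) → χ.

0.35

φ → ψ = min(1, 1 − 0.42 + 0.94) = min(1, 1.52) = 1.00
(φ → ψ) → χ = min(1, 1 − 1.00 + 0.35) = min(1, 0.35) = 0.35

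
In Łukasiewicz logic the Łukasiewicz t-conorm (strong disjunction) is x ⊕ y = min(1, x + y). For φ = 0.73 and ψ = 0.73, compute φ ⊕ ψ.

φ ⊕ ψ = min(1, 0.73 + 0.73) = min(1, 1.46) = 1.00
For comparison, the Gödel t-conorm max(x, y) would give 0.73.

1.00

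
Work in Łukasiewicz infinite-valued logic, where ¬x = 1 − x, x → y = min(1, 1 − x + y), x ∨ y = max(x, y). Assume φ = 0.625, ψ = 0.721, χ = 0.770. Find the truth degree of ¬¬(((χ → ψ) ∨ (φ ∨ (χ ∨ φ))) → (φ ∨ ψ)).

χ → ψ = min(1, 1 − 0.770 + 0.721) = min(1, 0.951) = 0.951
χ ∨ φ = max(0.770, 0.625) = 0.770
φ ∨ (χ ∨ φ) = max(0.625, 0.770) = 0.770
(χ → ψ) ∨ (φ ∨ (χ ∨ φ)) = max(0.951, 0.770) = 0.951
φ ∨ ψ = max(0.625, 0.721) = 0.721
((χ → ψ) ∨ (φ ∨ (χ ∨ φ))) → (φ ∨ ψ) = min(1, 1 − 0.951 + 0.721) = min(1, 0.770) = 0.770
¬(((χ → ψ) ∨ (φ ∨ (χ ∨ φ))) → (φ ∨ ψ)) = 1 − 0.770 = 0.230
¬¬(((χ → ψ) ∨ (φ ∨ (χ ∨ φ))) → (φ ∨ ψ)) = 1 − 0.230 = 0.770

0.770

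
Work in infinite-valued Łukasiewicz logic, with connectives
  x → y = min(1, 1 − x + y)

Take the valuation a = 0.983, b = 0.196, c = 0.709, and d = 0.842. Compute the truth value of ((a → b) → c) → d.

0.842

a → b = min(1, 1 − 0.983 + 0.196) = min(1, 0.213) = 0.213
(a → b) → c = min(1, 1 − 0.213 + 0.709) = min(1, 1.496) = 1.000
((a → b) → c) → d = min(1, 1 − 1.000 + 0.842) = min(1, 0.842) = 0.842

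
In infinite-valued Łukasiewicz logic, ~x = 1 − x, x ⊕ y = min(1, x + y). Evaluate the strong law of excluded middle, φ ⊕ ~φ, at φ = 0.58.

1.00

~φ = 1 − 0.58 = 0.42
φ ⊕ ~φ = min(1, 0.58 + 0.42) = min(1, 1.00) = 1.00
(As expected: always 1 in Ł∞ since a ⊕ (1−a) = 1.)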